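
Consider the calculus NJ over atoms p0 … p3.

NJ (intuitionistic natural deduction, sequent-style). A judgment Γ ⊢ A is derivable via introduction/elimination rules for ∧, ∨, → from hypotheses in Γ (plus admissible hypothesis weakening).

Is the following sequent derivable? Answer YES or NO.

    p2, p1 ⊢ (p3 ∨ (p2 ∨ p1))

Derivation trace:
[∨I₂] p2, p1 ⊢ (p3 ∨ (p2 ∨ p1))
  [Wk] p2, p1 ⊢ (p2 ∨ p1)
    [∨I₁] p2 ⊢ (p2 ∨ p1)
      [Ax] p2 ⊢ p2

Result: YES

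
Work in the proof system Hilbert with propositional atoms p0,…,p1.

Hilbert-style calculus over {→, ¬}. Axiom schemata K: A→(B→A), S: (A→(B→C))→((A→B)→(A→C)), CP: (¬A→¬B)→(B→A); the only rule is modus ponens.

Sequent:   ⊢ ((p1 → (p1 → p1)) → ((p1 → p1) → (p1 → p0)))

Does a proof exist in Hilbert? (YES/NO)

Enumerate valuations to refute Γ ⊢ Δ:
  v=00: Γ:[] Δ:[((p1 → (p1 → p1)) → ((p1 → p1) → (p1 → p0)))=T] refutes=False
  v=01: Γ:[] Δ:[((p1 → (p1 → p1)) → ((p1 → p1) → (p1 → p0)))=F] refutes=True  ← countermodel

Result: NO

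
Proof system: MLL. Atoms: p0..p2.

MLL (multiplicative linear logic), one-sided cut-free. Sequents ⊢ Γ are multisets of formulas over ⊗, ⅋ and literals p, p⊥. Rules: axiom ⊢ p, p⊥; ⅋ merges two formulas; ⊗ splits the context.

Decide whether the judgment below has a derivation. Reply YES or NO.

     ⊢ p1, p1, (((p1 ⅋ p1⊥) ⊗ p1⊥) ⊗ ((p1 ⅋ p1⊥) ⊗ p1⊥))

Proof tree:
[⊗]  ⊢ p1, p1, (((p1 ⅋ p1⊥) ⊗ p1⊥) ⊗ ((p1 ⅋ p1⊥) ⊗ p1⊥))
  [⊗]  ⊢ p1, ((p1 ⅋ p1⊥) ⊗ p1⊥)
    [⅋]  ⊢ (p1 ⅋ p1⊥)
      [Ax]  ⊢ p1, p1⊥
    [Ax]  ⊢ p1, p1⊥
  [⊗]  ⊢ p1, ((p1 ⅋ p1⊥) ⊗ p1⊥)
    [⅋]  ⊢ (p1 ⅋ p1⊥)
      [Ax]  ⊢ p1, p1⊥
    [Ax]  ⊢ p1, p1⊥

Result: YES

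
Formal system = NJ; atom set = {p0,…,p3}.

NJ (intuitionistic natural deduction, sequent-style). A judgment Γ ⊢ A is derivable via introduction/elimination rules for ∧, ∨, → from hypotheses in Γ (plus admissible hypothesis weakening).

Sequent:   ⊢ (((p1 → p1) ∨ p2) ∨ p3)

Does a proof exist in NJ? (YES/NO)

Derivation (root first):
[∨I₁]  ⊢ (((p1 → p1) ∨ p2) ∨ p3)
  [∨I₁]  ⊢ ((p1 → p1) ∨ p2)
    [→I]  ⊢ (p1 → p1)
      [Ax] p1 ⊢ p1

Result: YES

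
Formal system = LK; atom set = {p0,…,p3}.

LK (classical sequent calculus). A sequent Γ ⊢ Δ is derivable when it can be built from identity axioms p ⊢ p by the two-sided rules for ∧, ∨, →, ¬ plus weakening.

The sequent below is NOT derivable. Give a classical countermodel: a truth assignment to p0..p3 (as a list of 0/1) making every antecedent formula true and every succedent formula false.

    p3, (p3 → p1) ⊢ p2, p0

Enumerate valuations to refute Γ ⊢ Δ:
  v=0000: Γ:[p3=F, (p3 → p1)=T] Δ:[p2=F, p0=F] refutes=False
  v=0001: Γ:[p3=T, (p3 → p1)=F] Δ:[p2=F, p0=F] refutes=False
  v=0010: Γ:[p3=F, (p3 → p1)=T] Δ:[p2=T, p0=F] refutes=False
  v=0011: Γ:[p3=T, (p3 → p1)=F] Δ:[p2=T, p0=F] refutes=False
  v=0100: Γ:[p3=F, (p3 → p1)=T] Δ:[p2=F, p0=F] refutes=False
  v=0101: Γ:[p3=T, (p3 → p1)=T] Δ:[p2=F, p0=F] refutes=True  ← countermodel

Result: [0, 1, 0, 1]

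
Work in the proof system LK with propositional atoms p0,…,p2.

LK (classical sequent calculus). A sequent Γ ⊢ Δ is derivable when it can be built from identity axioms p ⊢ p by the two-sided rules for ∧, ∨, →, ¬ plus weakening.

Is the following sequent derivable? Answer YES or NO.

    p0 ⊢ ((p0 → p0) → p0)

Derivation trace:
[→R] p0 ⊢ ((p0 → p0) → p0)
  [→L] p0, (p0 → p0) ⊢ p0
    [Ax] p0 ⊢ p0
    [Ax] p0 ⊢ p0

Result: YES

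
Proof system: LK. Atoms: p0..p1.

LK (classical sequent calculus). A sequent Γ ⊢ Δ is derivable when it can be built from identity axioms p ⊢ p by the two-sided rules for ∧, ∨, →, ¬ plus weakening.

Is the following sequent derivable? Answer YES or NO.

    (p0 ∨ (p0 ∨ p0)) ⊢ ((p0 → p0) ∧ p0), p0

Derivation (root first):
[∨L] (p0 ∨ (p0 ∨ p0)) ⊢ ((p0 → p0) ∧ p0), p0
  [∧R] p0 ⊢ ((p0 → p0) ∧ p0)
    [→R]  ⊢ (p0 → p0)
      [Ax] p0 ⊢ p0
    [Ax] p0 ⊢ p0
  [∨L] (p0 ∨ p0) ⊢ p0
    [Ax] p0 ⊢ p0
    [Ax] p0 ⊢ p0

Result: YES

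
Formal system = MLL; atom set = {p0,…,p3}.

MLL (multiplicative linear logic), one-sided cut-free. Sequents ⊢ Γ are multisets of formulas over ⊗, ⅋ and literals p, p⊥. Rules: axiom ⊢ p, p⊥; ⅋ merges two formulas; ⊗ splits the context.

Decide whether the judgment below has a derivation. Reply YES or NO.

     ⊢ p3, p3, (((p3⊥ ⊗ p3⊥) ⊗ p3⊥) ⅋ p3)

Derivation trace:
[⅋]  ⊢ p3, p3, (((p3⊥ ⊗ p3⊥) ⊗ p3⊥) ⅋ p3)
  [⊗]  ⊢ p3, p3, p3, ((p3⊥ ⊗ p3⊥) ⊗ p3⊥)
    [⊗]  ⊢ p3, p3, (p3⊥ ⊗ p3⊥)
      [Ax]  ⊢ p3, p3⊥
      [Ax]  ⊢ p3, p3⊥
    [Ax]  ⊢ p3, p3⊥

Result: YES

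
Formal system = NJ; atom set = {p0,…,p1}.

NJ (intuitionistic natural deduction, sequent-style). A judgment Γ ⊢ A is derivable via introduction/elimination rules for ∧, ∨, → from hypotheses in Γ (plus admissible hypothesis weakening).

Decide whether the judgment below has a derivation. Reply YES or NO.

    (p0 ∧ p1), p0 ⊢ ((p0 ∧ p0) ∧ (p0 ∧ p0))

Derivation (root first):
[∧I] (p0 ∧ p1), p0 ⊢ ((p0 ∧ p0) ∧ (p0 ∧ p0))
  [∧I] (p0 ∧ p1), p0 ⊢ (p0 ∧ p0)
    [Ax] p0 ⊢ p0
    [Wk] p0, (p0 ∧ p1) ⊢ p0
      [Ax] p0 ⊢ p0
  [∧I] (p0 ∧ p1), p0 ⊢ (p0 ∧ p0)
    [Ax] p0 ⊢ p0
    [Wk] p0, (p0 ∧ p1) ⊢ p0
      [Ax] p0 ⊢ p0

Result: YES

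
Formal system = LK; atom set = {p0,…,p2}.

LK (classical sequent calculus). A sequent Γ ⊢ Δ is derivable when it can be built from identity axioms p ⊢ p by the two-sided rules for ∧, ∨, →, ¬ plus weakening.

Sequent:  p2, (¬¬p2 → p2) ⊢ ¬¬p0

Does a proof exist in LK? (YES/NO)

Enumerate valuations to refute Γ ⊢ Δ:
  v=000: Γ:[p2=F, (¬¬p2 → p2)=T] Δ:[¬¬p0=F] refutes=False
  v=001: Γ:[p2=T, (¬¬p2 → p2)=T] Δ:[¬¬p0=F] refutes=True  ← countermodel

Result: NO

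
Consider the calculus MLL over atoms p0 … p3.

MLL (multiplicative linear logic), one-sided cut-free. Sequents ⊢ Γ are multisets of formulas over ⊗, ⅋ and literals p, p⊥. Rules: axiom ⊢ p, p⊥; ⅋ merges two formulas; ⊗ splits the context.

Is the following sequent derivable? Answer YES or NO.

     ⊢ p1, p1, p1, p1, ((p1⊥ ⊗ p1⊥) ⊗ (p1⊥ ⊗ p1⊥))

Derivation trace:
[⊗]  ⊢ p1, p1, p1, p1, ((p1⊥ ⊗ p1⊥) ⊗ (p1⊥ ⊗ p1⊥))
  [⊗]  ⊢ p1, p1, (p1⊥ ⊗ p1⊥)
    [Ax]  ⊢ p1, p1⊥
    [Ax]  ⊢ p1, p1⊥
  [⊗]  ⊢ p1, p1, (p1⊥ ⊗ p1⊥)
    [Ax]  ⊢ p1, p1⊥
    [Ax]  ⊢ p1, p1⊥

Result: YES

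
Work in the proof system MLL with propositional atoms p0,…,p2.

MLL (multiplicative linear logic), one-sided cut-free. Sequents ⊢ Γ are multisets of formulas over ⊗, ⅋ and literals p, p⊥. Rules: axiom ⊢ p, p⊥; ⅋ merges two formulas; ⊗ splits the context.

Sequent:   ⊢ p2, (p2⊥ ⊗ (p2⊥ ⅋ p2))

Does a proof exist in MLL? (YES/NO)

Derivation (root first):
[⊗]  ⊢ p2, (p2⊥ ⊗ (p2⊥ ⅋ p2))
  [Ax]  ⊢ p2, p2⊥
  [⅋]  ⊢ (p2⊥ ⅋ p2)
    [Ax]  ⊢ p2, p2⊥

Result: YES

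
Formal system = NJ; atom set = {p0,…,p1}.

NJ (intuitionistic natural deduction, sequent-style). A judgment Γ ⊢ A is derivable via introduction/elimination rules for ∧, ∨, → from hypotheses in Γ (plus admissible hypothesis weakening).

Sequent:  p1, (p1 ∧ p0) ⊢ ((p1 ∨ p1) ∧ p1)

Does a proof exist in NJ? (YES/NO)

Derivation (root first):
[∧I] p1, (p1 ∧ p0) ⊢ ((p1 ∨ p1) ∧ p1)
  [∨I₂] p1, (p1 ∧ p0) ⊢ (p1 ∨ p1)
    [Wk] p1, (p1 ∧ p0) ⊢ p1
      [Ax] p1 ⊢ p1
  [Ax] p1 ⊢ p1

Result: YES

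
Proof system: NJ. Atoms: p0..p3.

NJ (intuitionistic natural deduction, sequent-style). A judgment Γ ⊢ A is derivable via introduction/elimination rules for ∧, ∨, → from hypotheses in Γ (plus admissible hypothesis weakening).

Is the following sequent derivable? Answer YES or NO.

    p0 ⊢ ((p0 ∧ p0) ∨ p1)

Derivation (root first):
[∨I₁] p0 ⊢ ((p0 ∧ p0) ∨ p1)
  [∧I] p0 ⊢ (p0 ∧ p0)
    [Ax] p0 ⊢ p0
    [Ax] p0 ⊢ p0

Result: YES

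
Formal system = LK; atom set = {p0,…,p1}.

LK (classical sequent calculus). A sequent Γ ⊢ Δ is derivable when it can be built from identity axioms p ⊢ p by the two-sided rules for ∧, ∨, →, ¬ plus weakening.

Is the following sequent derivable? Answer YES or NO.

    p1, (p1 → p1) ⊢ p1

Derivation (root first):
[→L] p1, (p1 → p1) ⊢ p1
  [Ax] p1 ⊢ p1
  [WL] p1, p1 ⊢ p1
    [Ax] p1 ⊢ p1

Result: YES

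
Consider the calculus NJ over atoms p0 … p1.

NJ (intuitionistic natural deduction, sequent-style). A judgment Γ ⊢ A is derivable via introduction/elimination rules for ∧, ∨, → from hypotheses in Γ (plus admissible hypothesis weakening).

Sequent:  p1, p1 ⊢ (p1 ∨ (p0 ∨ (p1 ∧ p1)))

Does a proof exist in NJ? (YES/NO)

Derivation (root first):
[∨I₂] p1, p1 ⊢ (p1 ∨ (p0 ∨ (p1 ∧ p1)))
  [∨I₂] p1, p1 ⊢ (p0 ∨ (p1 ∧ p1))
    [Wk] p1, p1 ⊢ (p1 ∧ p1)
      [∧I] p1 ⊢ (p1 ∧ p1)
        [Ax] p1 ⊢ p1
        [Ax] p1 ⊢ p1

Result: YES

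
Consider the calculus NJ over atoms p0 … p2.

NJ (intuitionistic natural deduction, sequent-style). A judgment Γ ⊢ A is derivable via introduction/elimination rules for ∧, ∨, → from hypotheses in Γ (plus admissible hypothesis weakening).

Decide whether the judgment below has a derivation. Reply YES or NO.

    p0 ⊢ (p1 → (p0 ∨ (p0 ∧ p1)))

Proof tree:
[→I] p0 ⊢ (p1 → (p0 ∨ (p0 ∧ p1)))
  [∨I₂] p1, p0 ⊢ (p0 ∨ (p0 ∧ p1))
    [∧I] p1, p0 ⊢ (p0 ∧ p1)
      [Ax] p0 ⊢ p0
      [Ax] p1 ⊢ p1

Result: YES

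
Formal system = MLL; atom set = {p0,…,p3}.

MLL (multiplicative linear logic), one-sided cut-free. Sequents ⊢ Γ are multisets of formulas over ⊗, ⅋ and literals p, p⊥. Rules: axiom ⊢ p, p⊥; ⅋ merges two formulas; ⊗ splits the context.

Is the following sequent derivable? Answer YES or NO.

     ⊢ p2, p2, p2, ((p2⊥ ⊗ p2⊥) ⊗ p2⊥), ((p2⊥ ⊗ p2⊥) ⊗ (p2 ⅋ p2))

Derivation (root first):
[⊗]  ⊢ p2, p2, p2, ((p2⊥ ⊗ p2⊥) ⊗ p2⊥), ((p2⊥ ⊗ p2⊥) ⊗ (p2 ⅋ p2))
  [⊗]  ⊢ p2, p2, (p2⊥ ⊗ p2⊥)
    [Ax]  ⊢ p2, p2⊥
    [Ax]  ⊢ p2, p2⊥
  [⅋]  ⊢ p2, ((p2⊥ ⊗ p2⊥) ⊗ p2⊥), (p2 ⅋ p2)
    [⊗]  ⊢ p2, p2, p2, ((p2⊥ ⊗ p2⊥) ⊗ p2⊥)
      [⊗]  ⊢ p2, p2, (p2⊥ ⊗ p2⊥)
        [Ax]  ⊢ p2, p2⊥
        [Ax]  ⊢ p2, p2⊥
      [Ax]  ⊢ p2, p2⊥

Result: YES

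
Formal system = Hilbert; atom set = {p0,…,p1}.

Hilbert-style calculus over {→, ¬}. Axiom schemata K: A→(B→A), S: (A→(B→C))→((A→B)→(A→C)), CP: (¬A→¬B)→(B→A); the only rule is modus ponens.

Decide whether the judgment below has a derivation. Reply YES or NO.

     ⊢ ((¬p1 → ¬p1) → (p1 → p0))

Search for a countermodel by truth-table:
  v=00: Γ:[] Δ:[((¬p1 → ¬p1) → (p1 → p0))=T] refutes=False
  v=01: Γ:[] Δ:[((¬p1 → ¬p1) → (p1 → p0))=F] refutes=True  ← countermodel

Result: NO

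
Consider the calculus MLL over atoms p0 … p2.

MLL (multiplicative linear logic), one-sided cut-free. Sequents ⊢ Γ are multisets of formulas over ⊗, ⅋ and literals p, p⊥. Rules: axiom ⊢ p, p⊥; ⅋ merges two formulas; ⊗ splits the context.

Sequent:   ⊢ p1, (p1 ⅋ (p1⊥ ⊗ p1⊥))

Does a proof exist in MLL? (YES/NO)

Derivation trace:
[⅋]  ⊢ p1, (p1 ⅋ (p1⊥ ⊗ p1⊥))
  [⊗]  ⊢ p1, p1, (p1⊥ ⊗ p1⊥)
    [Ax]  ⊢ p1, p1⊥
    [Ax]  ⊢ p1, p1⊥

Result: YES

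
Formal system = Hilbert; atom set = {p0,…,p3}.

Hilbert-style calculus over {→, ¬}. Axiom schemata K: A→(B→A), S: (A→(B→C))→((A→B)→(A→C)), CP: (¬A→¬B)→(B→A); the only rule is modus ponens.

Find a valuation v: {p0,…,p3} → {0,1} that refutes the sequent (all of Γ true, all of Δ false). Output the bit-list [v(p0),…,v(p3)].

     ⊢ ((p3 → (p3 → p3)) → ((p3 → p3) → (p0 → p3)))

Search for a countermodel by truth-table:
  v=0000: Γ:[] Δ:[((p3 → (p3 → p3)) → ((p3 → p3) → (p0 → p3)))=T] refutes=False
  v=0001: Γ:[] Δ:[((p3 → (p3 → p3)) → ((p3 → p3) → (p0 → p3)))=T] refutes=False
  v=0010: Γ:[] Δ:[((p3 → (p3 → p3)) → ((p3 → p3) → (p0 → p3)))=T] refutes=False
  v=0011: Γ:[] Δ:[((p3 → (p3 → p3)) → ((p3 → p3) → (p0 → p3)))=T] refutes=False
  v=0100: Γ:[] Δ:[((p3 → (p3 → p3)) → ((p3 → p3) → (p0 → p3)))=T] refutes=False
  v=0101: Γ:[] Δ:[((p3 → (p3 → p3)) → ((p3 → p3) → (p0 → p3)))=T] refutes=False
  v=0110: Γ:[] Δ:[((p3 → (p3 → p3)) → ((p3 → p3) → (p0 → p3)))=T] refutes=False
  v=0111: Γ:[] Δ:[((p3 → (p3 → p3)) → ((p3 → p3) → (p0 → p3)))=T] refutes=False
  v=1000: Γ:[] Δ:[((p3 → (p3 → p3)) → ((p3 → p3) → (p0 → p3)))=F] refutes=True  ← countermodel

Result: [1, 0, 0, 0]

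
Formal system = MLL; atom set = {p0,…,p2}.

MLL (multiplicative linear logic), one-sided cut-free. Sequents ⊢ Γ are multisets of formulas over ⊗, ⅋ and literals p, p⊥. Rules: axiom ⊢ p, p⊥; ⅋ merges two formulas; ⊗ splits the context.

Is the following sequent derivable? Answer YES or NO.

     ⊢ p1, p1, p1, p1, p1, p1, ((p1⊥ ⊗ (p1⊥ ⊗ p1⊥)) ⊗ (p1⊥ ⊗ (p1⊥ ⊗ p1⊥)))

Derivation trace:
[⊗]  ⊢ p1, p1, p1, p1, p1, p1, ((p1⊥ ⊗ (p1⊥ ⊗ p1⊥)) ⊗ (p1⊥ ⊗ (p1⊥ ⊗ p1⊥)))
  [⊗]  ⊢ p1, p1, p1, (p1⊥ ⊗ (p1⊥ ⊗ p1⊥))
    [Ax]  ⊢ p1, p1⊥
    [⊗]  ⊢ p1, p1, (p1⊥ ⊗ p1⊥)
      [Ax]  ⊢ p1, p1⊥
      [Ax]  ⊢ p1, p1⊥
  [⊗]  ⊢ p1, p1, p1, (p1⊥ ⊗ (p1⊥ ⊗ p1⊥))
    [Ax]  ⊢ p1, p1⊥
    [⊗]  ⊢ p1, p1, (p1⊥ ⊗ p1⊥)
      [Ax]  ⊢ p1, p1⊥
      [Ax]  ⊢ p1, p1⊥

Result: YES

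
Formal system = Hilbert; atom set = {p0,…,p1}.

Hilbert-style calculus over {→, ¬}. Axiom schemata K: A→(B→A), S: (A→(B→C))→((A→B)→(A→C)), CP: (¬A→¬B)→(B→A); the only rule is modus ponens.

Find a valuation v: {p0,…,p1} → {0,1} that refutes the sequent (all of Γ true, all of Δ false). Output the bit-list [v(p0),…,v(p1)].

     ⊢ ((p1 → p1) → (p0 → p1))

Truth-table refutation:
  v=00: Γ:[] Δ:[((p1 → p1) → (p0 → p1))=T] refutes=False
  v=01: Γ:[] Δ:[((p1 → p1) → (p0 → p1))=T] refutes=False
  v=10: Γ:[] Δ:[((p1 → p1) → (p0 → p1))=F] refutes=True  ← countermodel

Result: [1, 0]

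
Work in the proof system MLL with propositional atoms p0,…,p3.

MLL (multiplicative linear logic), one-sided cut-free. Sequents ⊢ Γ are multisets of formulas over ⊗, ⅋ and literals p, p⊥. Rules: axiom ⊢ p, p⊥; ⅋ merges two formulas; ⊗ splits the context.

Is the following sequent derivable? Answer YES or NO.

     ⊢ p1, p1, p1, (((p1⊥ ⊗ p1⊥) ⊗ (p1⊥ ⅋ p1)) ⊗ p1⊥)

Proof tree:
[⊗]  ⊢ p1, p1, p1, (((p1⊥ ⊗ p1⊥) ⊗ (p1⊥ ⅋ p1)) ⊗ p1⊥)
  [⊗]  ⊢ p1, p1, ((p1⊥ ⊗ p1⊥) ⊗ (p1⊥ ⅋ p1))
    [⊗]  ⊢ p1, p1, (p1⊥ ⊗ p1⊥)
      [Ax]  ⊢ p1, p1⊥
      [Ax]  ⊢ p1, p1⊥
    [⅋]  ⊢ (p1⊥ ⅋ p1)
      [Ax]  ⊢ p1, p1⊥
  [Ax]  ⊢ p1, p1⊥

Result: YES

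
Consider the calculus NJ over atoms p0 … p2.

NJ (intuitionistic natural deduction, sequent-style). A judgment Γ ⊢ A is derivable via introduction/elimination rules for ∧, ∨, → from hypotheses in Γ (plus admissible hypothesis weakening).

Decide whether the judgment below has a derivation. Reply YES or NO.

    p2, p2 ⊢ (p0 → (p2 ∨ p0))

Derivation trace:
[Wk] p2, p2 ⊢ (p0 → (p2 ∨ p0))
  [Wk] p2 ⊢ (p0 → (p2 ∨ p0))
    [→I]  ⊢ (p0 → (p2 ∨ p0))
      [∨I₂] p0 ⊢ (p2 ∨ p0)
        [Ax] p0 ⊢ p0

Result: YES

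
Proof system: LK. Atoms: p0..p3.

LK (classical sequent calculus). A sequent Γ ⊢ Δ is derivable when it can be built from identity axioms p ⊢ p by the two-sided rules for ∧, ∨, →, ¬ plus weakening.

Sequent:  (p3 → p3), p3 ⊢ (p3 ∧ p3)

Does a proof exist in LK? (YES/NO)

Derivation trace:
[∧R] (p3 → p3), p3 ⊢ (p3 ∧ p3)
  [→L] p3, (p3 → p3) ⊢ p3
    [Ax] p3 ⊢ p3
    [Ax] p3 ⊢ p3
  [Ax] p3 ⊢ p3

Result: YES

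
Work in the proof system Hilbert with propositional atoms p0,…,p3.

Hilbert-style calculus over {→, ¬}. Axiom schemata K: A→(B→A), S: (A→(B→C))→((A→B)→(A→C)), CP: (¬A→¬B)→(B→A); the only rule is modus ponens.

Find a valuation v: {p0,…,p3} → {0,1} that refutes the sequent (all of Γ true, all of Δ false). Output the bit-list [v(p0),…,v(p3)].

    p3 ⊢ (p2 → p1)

Enumerate valuations to refute Γ ⊢ Δ:
  v=0000: Γ:[p3=F] Δ:[(p2 → p1)=T] refutes=False
  v=0001: Γ:[p3=T] Δ:[(p2 → p1)=T] refutes=False
  v=0010: Γ:[p3=F] Δ:[(p2 → p1)=F] refutes=False
  v=0011: Γ:[p3=T] Δ:[(p2 → p1)=F] refutes=True  ← countermodel

Result: [0, 0, 1, 1]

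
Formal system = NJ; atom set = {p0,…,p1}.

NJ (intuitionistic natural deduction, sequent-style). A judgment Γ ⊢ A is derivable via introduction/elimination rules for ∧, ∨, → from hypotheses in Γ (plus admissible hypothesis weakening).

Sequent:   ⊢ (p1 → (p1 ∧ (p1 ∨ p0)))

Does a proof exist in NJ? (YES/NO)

Derivation (root first):
[→I]  ⊢ (p1 → (p1 ∧ (p1 ∨ p0)))
  [∧I] p1 ⊢ (p1 ∧ (p1 ∨ p0))
    [Ax] p1 ⊢ p1
    [∨I₁] p1 ⊢ (p1 ∨ p0)
      [Ax] p1 ⊢ p1

Result: YES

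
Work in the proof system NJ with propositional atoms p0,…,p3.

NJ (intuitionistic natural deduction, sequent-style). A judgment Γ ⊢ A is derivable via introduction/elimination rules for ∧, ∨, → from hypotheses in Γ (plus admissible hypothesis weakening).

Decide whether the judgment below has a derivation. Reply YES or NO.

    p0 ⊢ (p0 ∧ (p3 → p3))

Derivation trace:
[∧I] p0 ⊢ (p0 ∧ (p3 → p3))
  [Ax] p0 ⊢ p0
  [→I]  ⊢ (p3 → p3)
    [Ax] p3 ⊢ p3

Result: YES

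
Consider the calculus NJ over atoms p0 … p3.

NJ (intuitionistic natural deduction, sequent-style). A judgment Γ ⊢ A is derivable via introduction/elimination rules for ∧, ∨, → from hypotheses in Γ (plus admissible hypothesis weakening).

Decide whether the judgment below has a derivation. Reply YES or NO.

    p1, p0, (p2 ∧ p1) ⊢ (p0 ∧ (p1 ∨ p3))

Proof tree:
[Wk] p1, p0, (p2 ∧ p1) ⊢ (p0 ∧ (p1 ∨ p3))
  [∧I] p1, p0 ⊢ (p0 ∧ (p1 ∨ p3))
    [Ax] p0 ⊢ p0
    [∨I₁] p1 ⊢ (p1 ∨ p3)
      [Ax] p1 ⊢ p1

Result: YES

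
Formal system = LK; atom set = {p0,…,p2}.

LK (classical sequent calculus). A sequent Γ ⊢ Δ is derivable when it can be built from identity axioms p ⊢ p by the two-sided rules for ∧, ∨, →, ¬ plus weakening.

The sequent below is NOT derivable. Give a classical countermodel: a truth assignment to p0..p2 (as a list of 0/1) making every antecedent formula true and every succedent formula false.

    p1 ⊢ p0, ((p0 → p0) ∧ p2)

Search for a countermodel by truth-table:
  v=000: Γ:[p1=F] Δ:[p0=F, ((p0 → p0) ∧ p2)=F] refutes=False
  v=001: Γ:[p1=F] Δ:[p0=F, ((p0 → p0) ∧ p2)=T] refutes=False
  v=010: Γ:[p1=T] Δ:[p0=F, ((p0 → p0) ∧ p2)=F] refutes=True  ← countermodel

Result: [0, 1, 0]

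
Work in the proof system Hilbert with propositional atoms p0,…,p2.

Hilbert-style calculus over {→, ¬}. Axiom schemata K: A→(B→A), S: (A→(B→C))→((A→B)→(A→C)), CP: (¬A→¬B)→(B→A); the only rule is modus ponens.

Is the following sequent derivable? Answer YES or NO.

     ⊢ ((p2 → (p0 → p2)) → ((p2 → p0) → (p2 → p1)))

Search for a countermodel by truth-table:
  v=000: Γ:[] Δ:[((p2 → (p0 → p2)) → ((p2 → p0) → (p2 → p1)))=T] refutes=False
  v=001: Γ:[] Δ:[((p2 → (p0 → p2)) → ((p2 → p0) → (p2 → p1)))=T] refutes=False
  v=010: Γ:[] Δ:[((p2 → (p0 → p2)) → ((p2 → p0) → (p2 → p1)))=T] refutes=False
  v=011: Γ:[] Δ:[((p2 → (p0 → p2)) → ((p2 → p0) → (p2 → p1)))=T] refutes=False
  v=100: Γ:[] Δ:[((p2 → (p0 → p2)) → ((p2 → p0) → (p2 → p1)))=T] refutes=False
  v=101: Γ:[] Δ:[((p2 → (p0 → p2)) → ((p2 → p0) → (p2 → p1)))=F] refutes=True  ← countermodel

Result: NO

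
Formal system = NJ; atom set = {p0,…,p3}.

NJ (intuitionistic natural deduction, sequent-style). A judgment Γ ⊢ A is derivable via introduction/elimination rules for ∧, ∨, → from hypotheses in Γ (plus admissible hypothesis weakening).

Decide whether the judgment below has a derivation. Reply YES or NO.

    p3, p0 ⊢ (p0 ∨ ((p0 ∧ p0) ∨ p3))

Derivation (root first):
[∨I₂] p3, p0 ⊢ (p0 ∨ ((p0 ∧ p0) ∨ p3))
  [∨I₁] p3, p0 ⊢ ((p0 ∧ p0) ∨ p3)
    [∧I] p3, p0 ⊢ (p0 ∧ p0)
      [Wk] p0, p3 ⊢ p0
        [Ax] p0 ⊢ p0
      [Wk] p0, p3 ⊢ p0
        [Ax] p0 ⊢ p0

Result: YES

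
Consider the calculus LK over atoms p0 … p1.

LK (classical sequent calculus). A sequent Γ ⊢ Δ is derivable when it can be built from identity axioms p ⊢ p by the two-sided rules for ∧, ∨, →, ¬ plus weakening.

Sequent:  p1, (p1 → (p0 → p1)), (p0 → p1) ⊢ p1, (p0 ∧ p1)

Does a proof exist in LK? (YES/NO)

Derivation (root first):
[∧R] p1, (p1 → (p0 → p1)), (p0 → p1) ⊢ p1, (p0 ∧ p1)
  [WR] p1 ⊢ p1, p0
    [Ax] p1 ⊢ p1
  [→L] p1, (p0 → p1), (p1 → (p0 → p1)) ⊢ p1
    [→L] p1, (p0 → p1) ⊢ p1
      [WR] p1 ⊢ p1, p0
        [Ax] p1 ⊢ p1
      [Ax] p1 ⊢ p1
    [→L] p1, (p0 → p1) ⊢ p1
      [WR] p1 ⊢ p1, p0
        [Ax] p1 ⊢ p1
      [Ax] p1 ⊢ p1

Result: YES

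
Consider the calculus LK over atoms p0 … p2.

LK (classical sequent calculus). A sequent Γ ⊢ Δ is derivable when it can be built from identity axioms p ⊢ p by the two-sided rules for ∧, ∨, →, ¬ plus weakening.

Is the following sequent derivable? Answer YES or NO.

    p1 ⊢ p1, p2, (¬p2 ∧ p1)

Proof tree:
[∧R] p1 ⊢ p1, p2, (¬p2 ∧ p1)
  [¬R]  ⊢ p2, p1, ¬p2
    [WR] p2 ⊢ p2, p1
      [Ax] p2 ⊢ p2
  [WR] p1 ⊢ p1, p1
    [Ax] p1 ⊢ p1

Result: YES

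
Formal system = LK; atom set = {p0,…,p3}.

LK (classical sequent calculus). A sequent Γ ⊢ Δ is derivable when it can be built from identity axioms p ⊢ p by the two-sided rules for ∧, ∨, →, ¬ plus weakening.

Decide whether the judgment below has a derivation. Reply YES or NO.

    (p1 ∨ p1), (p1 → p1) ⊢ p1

Proof tree:
[→L] (p1 ∨ p1), (p1 → p1) ⊢ p1
  [∨L] (p1 ∨ p1) ⊢ p1
    [Ax] p1 ⊢ p1
    [Ax] p1 ⊢ p1
  [Ax] p1 ⊢ p1

Result: YES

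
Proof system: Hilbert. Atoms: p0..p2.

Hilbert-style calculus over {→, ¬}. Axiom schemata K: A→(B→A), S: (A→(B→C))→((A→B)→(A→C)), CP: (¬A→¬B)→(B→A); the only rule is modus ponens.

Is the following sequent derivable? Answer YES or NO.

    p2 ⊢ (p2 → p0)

Truth-table refutation:
  v=000: Γ:[p2=F] Δ:[(p2 → p0)=T] refutes=False
  v=001: Γ:[p2=T] Δ:[(p2 → p0)=F] refutes=True  ← countermodel

Result: NO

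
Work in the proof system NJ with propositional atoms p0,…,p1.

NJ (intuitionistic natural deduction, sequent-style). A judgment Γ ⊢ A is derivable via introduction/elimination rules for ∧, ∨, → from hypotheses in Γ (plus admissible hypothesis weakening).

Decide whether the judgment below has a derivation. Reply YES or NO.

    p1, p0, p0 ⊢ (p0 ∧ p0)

Derivation trace:
[Wk] p1, p0, p0 ⊢ (p0 ∧ p0)
  [∧I] p1, p0 ⊢ (p0 ∧ p0)
    [Wk] p0, p1 ⊢ p0
      [Ax] p0 ⊢ p0
    [Ax] p0 ⊢ p0

Result: YES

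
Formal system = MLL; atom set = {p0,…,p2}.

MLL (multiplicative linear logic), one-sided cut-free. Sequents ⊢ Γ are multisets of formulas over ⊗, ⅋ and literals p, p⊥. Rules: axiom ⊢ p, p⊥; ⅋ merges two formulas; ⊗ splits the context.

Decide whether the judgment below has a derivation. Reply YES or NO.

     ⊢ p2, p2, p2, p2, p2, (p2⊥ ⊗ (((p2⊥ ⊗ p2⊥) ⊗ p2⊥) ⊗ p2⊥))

Proof tree:
[⊗]  ⊢ p2, p2, p2, p2, p2, (p2⊥ ⊗ (((p2⊥ ⊗ p2⊥) ⊗ p2⊥) ⊗ p2⊥))
  [Ax]  ⊢ p2, p2⊥
  [⊗]  ⊢ p2, p2, p2, p2, (((p2⊥ ⊗ p2⊥) ⊗ p2⊥) ⊗ p2⊥)
    [⊗]  ⊢ p2, p2, p2, ((p2⊥ ⊗ p2⊥) ⊗ p2⊥)
      [⊗]  ⊢ p2, p2, (p2⊥ ⊗ p2⊥)
        [Ax]  ⊢ p2, p2⊥
        [Ax]  ⊢ p2, p2⊥
      [Ax]  ⊢ p2, p2⊥
    [Ax]  ⊢ p2, p2⊥

Result: YES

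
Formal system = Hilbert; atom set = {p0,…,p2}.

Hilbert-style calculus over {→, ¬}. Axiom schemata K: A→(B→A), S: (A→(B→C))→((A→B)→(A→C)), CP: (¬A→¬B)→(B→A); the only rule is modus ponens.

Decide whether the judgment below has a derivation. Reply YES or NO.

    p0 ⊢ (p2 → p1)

Truth-table refutation:
  v=000: Γ:[p0=F] Δ:[(p2 → p1)=T] refutes=False
  v=001: Γ:[p0=F] Δ:[(p2 → p1)=F] refutes=False
  v=010: Γ:[p0=F] Δ:[(p2 → p1)=T] refutes=False
  v=011: Γ:[p0=F] Δ:[(p2 → p1)=T] refutes=False
  v=100: Γ:[p0=T] Δ:[(p2 → p1)=T] refutes=False
  v=101: Γ:[p0=T] Δ:[(p2 → p1)=F] refutes=True  ← countermodel

Result: NO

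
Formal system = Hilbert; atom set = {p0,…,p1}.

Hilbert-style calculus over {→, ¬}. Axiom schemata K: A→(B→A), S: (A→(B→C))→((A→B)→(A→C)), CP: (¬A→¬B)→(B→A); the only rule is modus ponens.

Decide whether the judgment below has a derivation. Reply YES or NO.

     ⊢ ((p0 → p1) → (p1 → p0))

Truth-table refutation:
  v=00: Γ:[] Δ:[((p0 → p1) → (p1 → p0))=T] refutes=False
  v=01: Γ:[] Δ:[((p0 → p1) → (p1 → p0))=F] refutes=True  ← countermodel

Result: NO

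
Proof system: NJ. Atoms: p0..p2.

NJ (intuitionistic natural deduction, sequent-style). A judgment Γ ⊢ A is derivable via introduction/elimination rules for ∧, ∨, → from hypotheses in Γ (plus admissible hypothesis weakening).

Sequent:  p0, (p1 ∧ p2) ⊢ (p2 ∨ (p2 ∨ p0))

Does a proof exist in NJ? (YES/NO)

Derivation trace:
[∨I₂] p0, (p1 ∧ p2) ⊢ (p2 ∨ (p2 ∨ p0))
  [∨I₂] p0, (p1 ∧ p2) ⊢ (p2 ∨ p0)
    [Wk] p0, (p1 ∧ p2) ⊢ p0
      [Ax] p0 ⊢ p0

Result: YES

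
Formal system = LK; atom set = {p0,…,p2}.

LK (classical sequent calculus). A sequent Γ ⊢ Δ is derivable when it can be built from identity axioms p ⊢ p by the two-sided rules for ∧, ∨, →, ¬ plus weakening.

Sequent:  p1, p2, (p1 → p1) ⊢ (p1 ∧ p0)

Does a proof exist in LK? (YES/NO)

Enumerate valuations to refute Γ ⊢ Δ:
  v=000: Γ:[p1=F, p2=F, (p1 → p1)=T] Δ:[(p1 ∧ p0)=F] refutes=False
  v=001: Γ:[p1=F, p2=T, (p1 → p1)=T] Δ:[(p1 ∧ p0)=F] refutes=False
  v=010: Γ:[p1=T, p2=F, (p1 → p1)=T] Δ:[(p1 ∧ p0)=F] refutes=False
  v=011: Γ:[p1=T, p2=T, (p1 → p1)=T] Δ:[(p1 ∧ p0)=F] refutes=True  ← countermodel

Result: NO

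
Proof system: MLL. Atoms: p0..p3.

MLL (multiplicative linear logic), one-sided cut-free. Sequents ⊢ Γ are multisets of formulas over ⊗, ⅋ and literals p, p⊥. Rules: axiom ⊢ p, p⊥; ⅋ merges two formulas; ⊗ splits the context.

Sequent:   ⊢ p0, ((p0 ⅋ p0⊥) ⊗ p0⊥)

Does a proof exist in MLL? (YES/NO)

Proof tree:
[⊗]  ⊢ p0, ((p0 ⅋ p0⊥) ⊗ p0⊥)
  [⅋]  ⊢ (p0 ⅋ p0⊥)
    [Ax]  ⊢ p0, p0⊥
  [Ax]  ⊢ p0, p0⊥

Result: YES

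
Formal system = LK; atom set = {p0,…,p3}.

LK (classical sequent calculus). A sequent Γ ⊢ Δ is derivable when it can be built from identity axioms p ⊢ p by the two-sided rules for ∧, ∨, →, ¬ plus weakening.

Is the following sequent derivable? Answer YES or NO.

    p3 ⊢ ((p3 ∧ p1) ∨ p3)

Derivation trace:
[∨R] p3 ⊢ ((p3 ∧ p1) ∨ p3)
  [∧R] p3 ⊢ p3, (p3 ∧ p1)
    [Ax] p3 ⊢ p3
    [WR] p3 ⊢ p3, p1
      [Ax] p3 ⊢ p3

Result: YES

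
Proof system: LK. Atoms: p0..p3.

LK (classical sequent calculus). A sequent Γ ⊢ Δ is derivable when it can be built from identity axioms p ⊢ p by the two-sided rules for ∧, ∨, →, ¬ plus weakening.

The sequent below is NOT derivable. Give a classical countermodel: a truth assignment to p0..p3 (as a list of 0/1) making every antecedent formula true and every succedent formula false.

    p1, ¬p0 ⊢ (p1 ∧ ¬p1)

Enumerate valuations to refute Γ ⊢ Δ:
  v=0000: Γ:[p1=F, ¬p0=T] Δ:[(p1 ∧ ¬p1)=F] refutes=False
  v=0001: Γ:[p1=F, ¬p0=T] Δ:[(p1 ∧ ¬p1)=F] refutes=False
  v=0010: Γ:[p1=F, ¬p0=T] Δ:[(p1 ∧ ¬p1)=F] refutes=False
  v=0011: Γ:[p1=F, ¬p0=T] Δ:[(p1 ∧ ¬p1)=F] refutes=False
  v=0100: Γ:[p1=T, ¬p0=T] Δ:[(p1 ∧ ¬p1)=F] refutes=True  ← countermodel

Result: [0, 1, 0, 0]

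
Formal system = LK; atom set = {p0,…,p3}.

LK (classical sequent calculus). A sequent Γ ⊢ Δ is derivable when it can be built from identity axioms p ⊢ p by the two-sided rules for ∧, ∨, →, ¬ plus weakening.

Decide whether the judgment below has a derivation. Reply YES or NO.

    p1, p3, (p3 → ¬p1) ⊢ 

Proof tree:
[→L] p1, p3, (p3 → ¬p1) ⊢ 
  [Ax] p3 ⊢ p3
  [¬L] p1, ¬p1 ⊢ 
    [Ax] p1 ⊢ p1

Result: YES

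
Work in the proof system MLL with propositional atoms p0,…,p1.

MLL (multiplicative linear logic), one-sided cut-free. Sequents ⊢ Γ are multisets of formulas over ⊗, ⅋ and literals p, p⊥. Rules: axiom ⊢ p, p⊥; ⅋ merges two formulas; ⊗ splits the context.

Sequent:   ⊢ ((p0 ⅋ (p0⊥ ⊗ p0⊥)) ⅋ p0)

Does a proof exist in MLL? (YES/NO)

Proof tree:
[⅋]  ⊢ ((p0 ⅋ (p0⊥ ⊗ p0⊥)) ⅋ p0)
  [⅋]  ⊢ p0, (p0 ⅋ (p0⊥ ⊗ p0⊥))
    [⊗]  ⊢ p0, p0, (p0⊥ ⊗ p0⊥)
      [Ax]  ⊢ p0, p0⊥
      [Ax]  ⊢ p0, p0⊥

Result: YES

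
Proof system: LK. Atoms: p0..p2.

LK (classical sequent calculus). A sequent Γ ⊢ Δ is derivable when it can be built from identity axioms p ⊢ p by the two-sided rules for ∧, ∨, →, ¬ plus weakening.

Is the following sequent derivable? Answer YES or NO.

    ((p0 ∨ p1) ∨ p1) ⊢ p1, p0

Proof tree:
[∨L] ((p0 ∨ p1) ∨ p1) ⊢ p1, p0
  [∨L] (p0 ∨ p1) ⊢ p1, p0
    [Ax] p0 ⊢ p0
    [Ax] p1 ⊢ p1
  [Ax] p1 ⊢ p1

Result: YES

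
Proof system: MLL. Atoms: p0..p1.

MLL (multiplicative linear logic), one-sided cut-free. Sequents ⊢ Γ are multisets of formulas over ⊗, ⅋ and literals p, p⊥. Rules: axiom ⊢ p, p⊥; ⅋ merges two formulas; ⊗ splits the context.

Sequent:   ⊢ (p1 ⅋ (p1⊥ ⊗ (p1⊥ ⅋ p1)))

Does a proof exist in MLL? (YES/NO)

Derivation (root first):
[⅋]  ⊢ (p1 ⅋ (p1⊥ ⊗ (p1⊥ ⅋ p1)))
  [⊗]  ⊢ p1, (p1⊥ ⊗ (p1⊥ ⅋ p1))
    [Ax]  ⊢ p1, p1⊥
    [⅋]  ⊢ (p1⊥ ⅋ p1)
      [Ax]  ⊢ p1, p1⊥

Result: YES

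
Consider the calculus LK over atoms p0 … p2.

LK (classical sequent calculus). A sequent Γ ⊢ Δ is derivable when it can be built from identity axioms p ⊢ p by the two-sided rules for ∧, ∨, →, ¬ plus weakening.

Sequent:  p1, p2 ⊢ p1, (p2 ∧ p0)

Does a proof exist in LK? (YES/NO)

Derivation trace:
[∧R] p1, p2 ⊢ p1, (p2 ∧ p0)
  [Ax] p2 ⊢ p2
  [WR] p1 ⊢ p1, p0
    [Ax] p1 ⊢ p1

Result: YES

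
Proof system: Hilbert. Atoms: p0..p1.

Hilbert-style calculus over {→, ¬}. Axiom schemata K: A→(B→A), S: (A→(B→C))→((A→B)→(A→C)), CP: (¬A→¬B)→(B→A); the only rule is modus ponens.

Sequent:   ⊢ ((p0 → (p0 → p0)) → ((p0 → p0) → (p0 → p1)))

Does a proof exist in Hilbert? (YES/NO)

Enumerate valuations to refute Γ ⊢ Δ:
  v=00: Γ:[] Δ:[((p0 → (p0 → p0)) → ((p0 → p0) → (p0 → p1)))=T] refutes=False
  v=01: Γ:[] Δ:[((p0 → (p0 → p0)) → ((p0 → p0) → (p0 → p1)))=T] refutes=False
  v=10: Γ:[] Δ:[((p0 → (p0 → p0)) → ((p0 → p0) → (p0 → p1)))=F] refutes=True  ← countermodel

Result: NO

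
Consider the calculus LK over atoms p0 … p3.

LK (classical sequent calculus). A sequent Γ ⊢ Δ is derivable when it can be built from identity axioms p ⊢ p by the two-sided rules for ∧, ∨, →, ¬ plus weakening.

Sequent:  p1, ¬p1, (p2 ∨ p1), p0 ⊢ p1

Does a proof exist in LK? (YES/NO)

Derivation trace:
[WL] p1, ¬p1, (p2 ∨ p1), p0 ⊢ p1
  [∨L] p1, ¬p1, (p2 ∨ p1) ⊢ p1
    [WL] p1, ¬p1, p2 ⊢ 
      [¬L] p1, ¬p1 ⊢ 
        [Ax] p1 ⊢ p1
    [Ax] p1 ⊢ p1

Result: YES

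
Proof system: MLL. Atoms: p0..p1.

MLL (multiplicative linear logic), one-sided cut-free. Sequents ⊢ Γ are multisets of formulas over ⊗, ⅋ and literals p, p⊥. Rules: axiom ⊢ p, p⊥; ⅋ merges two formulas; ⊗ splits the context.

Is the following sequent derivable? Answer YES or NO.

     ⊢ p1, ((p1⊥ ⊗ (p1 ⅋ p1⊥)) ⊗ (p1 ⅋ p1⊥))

Proof tree:
[⊗]  ⊢ p1, ((p1⊥ ⊗ (p1 ⅋ p1⊥)) ⊗ (p1 ⅋ p1⊥))
  [⊗]  ⊢ p1, (p1⊥ ⊗ (p1 ⅋ p1⊥))
    [Ax]  ⊢ p1, p1⊥
    [⅋]  ⊢ (p1 ⅋ p1⊥)
      [Ax]  ⊢ p1, p1⊥
  [⅋]  ⊢ (p1 ⅋ p1⊥)
    [Ax]  ⊢ p1, p1⊥

Result: YES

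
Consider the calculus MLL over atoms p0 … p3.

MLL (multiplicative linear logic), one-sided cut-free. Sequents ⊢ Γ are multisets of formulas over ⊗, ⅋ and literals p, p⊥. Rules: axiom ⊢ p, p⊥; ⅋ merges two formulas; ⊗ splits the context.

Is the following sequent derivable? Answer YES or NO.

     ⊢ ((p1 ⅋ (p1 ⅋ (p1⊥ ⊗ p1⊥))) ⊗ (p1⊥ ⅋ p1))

Derivation (root first):
[⊗]  ⊢ ((p1 ⅋ (p1 ⅋ (p1⊥ ⊗ p1⊥))) ⊗ (p1⊥ ⅋ p1))
  [⅋]  ⊢ (p1 ⅋ (p1 ⅋ (p1⊥ ⊗ p1⊥)))
    [⅋]  ⊢ p1, (p1 ⅋ (p1⊥ ⊗ p1⊥))
      [⊗]  ⊢ p1, p1, (p1⊥ ⊗ p1⊥)
        [Ax]  ⊢ p1, p1⊥
        [Ax]  ⊢ p1, p1⊥
  [⅋]  ⊢ (p1⊥ ⅋ p1)
    [Ax]  ⊢ p1, p1⊥

Result: YES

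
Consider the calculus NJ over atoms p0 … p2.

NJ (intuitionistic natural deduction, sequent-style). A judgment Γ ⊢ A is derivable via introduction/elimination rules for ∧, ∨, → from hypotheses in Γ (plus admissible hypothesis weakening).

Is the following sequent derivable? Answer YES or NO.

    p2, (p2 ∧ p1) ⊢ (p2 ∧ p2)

Derivation trace:
[∧I] p2, (p2 ∧ p1) ⊢ (p2 ∧ p2)
  [Ax] p2 ⊢ p2
  [Wk] p2, (p2 ∧ p1) ⊢ p2
    [Ax] p2 ⊢ p2

Result: YES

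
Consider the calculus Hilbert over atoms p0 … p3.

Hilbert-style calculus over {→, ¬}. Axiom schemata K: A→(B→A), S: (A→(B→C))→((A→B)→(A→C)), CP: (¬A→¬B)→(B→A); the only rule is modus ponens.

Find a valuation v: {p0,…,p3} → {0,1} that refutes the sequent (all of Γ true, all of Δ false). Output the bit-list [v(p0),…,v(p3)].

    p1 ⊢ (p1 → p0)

Enumerate valuations to refute Γ ⊢ Δ:
  v=0000: Γ:[p1=F] Δ:[(p1 → p0)=T] refutes=False
  v=0001: Γ:[p1=F] Δ:[(p1 → p0)=T] refutes=False
  v=0010: Γ:[p1=F] Δ:[(p1 → p0)=T] refutes=False
  v=0011: Γ:[p1=F] Δ:[(p1 → p0)=T] refutes=False
  v=0100: Γ:[p1=T] Δ:[(p1 → p0)=F] refutes=True  ← countermodel

Result: [0, 1, 0, 0]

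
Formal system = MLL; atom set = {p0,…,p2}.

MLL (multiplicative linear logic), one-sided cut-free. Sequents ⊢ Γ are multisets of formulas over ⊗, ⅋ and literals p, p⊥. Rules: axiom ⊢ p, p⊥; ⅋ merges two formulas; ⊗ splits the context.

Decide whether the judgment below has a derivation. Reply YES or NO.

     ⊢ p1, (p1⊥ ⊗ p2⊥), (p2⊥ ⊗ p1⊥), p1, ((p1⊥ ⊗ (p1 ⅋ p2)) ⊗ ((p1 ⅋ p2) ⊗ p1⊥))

Derivation trace:
[⊗]  ⊢ p1, (p1⊥ ⊗ p2⊥), (p2⊥ ⊗ p1⊥), p1, ((p1⊥ ⊗ (p1 ⅋ p2)) ⊗ ((p1 ⅋ p2) ⊗ p1⊥))
  [⊗]  ⊢ p1, (p1⊥ ⊗ p2⊥), (p1⊥ ⊗ (p1 ⅋ p2))
    [Ax]  ⊢ p1, p1⊥
    [⅋]  ⊢ (p1⊥ ⊗ p2⊥), (p1 ⅋ p2)
      [⊗]  ⊢ p1, p2, (p1⊥ ⊗ p2⊥)
        [Ax]  ⊢ p1, p1⊥
        [Ax]  ⊢ p2, p2⊥
  [⊗]  ⊢ (p2⊥ ⊗ p1⊥), p1, ((p1 ⅋ p2) ⊗ p1⊥)
    [⅋]  ⊢ (p2⊥ ⊗ p1⊥), (p1 ⅋ p2)
      [⊗]  ⊢ p2, p1, (p2⊥ ⊗ p1⊥)
        [Ax]  ⊢ p2, p2⊥
        [Ax]  ⊢ p1, p1⊥
    [Ax]  ⊢ p1, p1⊥

Result: YES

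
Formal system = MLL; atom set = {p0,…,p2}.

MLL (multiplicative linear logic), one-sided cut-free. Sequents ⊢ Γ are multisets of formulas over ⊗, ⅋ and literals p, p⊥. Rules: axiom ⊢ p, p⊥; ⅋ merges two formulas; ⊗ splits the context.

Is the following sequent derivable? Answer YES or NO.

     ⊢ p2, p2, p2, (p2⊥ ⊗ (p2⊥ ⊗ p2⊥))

Derivation (root first):
[⊗]  ⊢ p2, p2, p2, (p2⊥ ⊗ (p2⊥ ⊗ p2⊥))
  [Ax]  ⊢ p2, p2⊥
  [⊗]  ⊢ p2, p2, (p2⊥ ⊗ p2⊥)
    [Ax]  ⊢ p2, p2⊥
    [Ax]  ⊢ p2, p2⊥

Result: YES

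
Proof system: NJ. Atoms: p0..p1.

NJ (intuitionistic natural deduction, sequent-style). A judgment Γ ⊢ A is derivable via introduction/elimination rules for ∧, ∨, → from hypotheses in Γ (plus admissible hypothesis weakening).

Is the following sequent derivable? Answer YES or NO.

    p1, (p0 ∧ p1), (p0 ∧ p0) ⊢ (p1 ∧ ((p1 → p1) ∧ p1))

Derivation (root first):
[∧I] p1, (p0 ∧ p1), (p0 ∧ p0) ⊢ (p1 ∧ ((p1 → p1) ∧ p1))
  [Wk] p1, (p0 ∧ p1), (p0 ∧ p0) ⊢ p1
    [Wk] p1, (p0 ∧ p1) ⊢ p1
      [Ax] p1 ⊢ p1
  [Wk] p1, (p0 ∧ p1) ⊢ ((p1 → p1) ∧ p1)
    [∧I] p1 ⊢ ((p1 → p1) ∧ p1)
      [→I]  ⊢ (p1 → p1)
        [Ax] p1 ⊢ p1
      [Ax] p1 ⊢ p1

Result: YES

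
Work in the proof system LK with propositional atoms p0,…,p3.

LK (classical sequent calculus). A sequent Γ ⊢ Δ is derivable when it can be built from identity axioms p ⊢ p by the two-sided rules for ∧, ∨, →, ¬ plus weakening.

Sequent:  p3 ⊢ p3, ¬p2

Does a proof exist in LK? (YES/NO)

Derivation trace:
[¬R] p3 ⊢ p3, ¬p2
  [WL] p3, p2 ⊢ p3
    [Ax] p3 ⊢ p3

Result: YES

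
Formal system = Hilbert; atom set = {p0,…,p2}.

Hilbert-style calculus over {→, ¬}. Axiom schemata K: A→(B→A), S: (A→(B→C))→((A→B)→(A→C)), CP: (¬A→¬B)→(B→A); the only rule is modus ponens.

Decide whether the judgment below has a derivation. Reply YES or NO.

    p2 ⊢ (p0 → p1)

Truth-table refutation:
  v=000: Γ:[p2=F] Δ:[(p0 → p1)=T] refutes=False
  v=001: Γ:[p2=T] Δ:[(p0 → p1)=T] refutes=False
  v=010: Γ:[p2=F] Δ:[(p0 → p1)=T] refutes=False
  v=011: Γ:[p2=T] Δ:[(p0 → p1)=T] refutes=False
  v=100: Γ:[p2=F] Δ:[(p0 → p1)=F] refutes=False
  v=101: Γ:[p2=T] Δ:[(p0 → p1)=F] refutes=True  ← countermodel

Result: NO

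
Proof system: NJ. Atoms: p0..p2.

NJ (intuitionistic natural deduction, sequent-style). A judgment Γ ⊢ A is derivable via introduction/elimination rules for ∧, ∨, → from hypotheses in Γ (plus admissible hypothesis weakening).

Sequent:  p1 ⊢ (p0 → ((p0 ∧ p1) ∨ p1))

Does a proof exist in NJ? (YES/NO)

Derivation (root first):
[→I] p1 ⊢ (p0 → ((p0 ∧ p1) ∨ p1))
  [∨I₁] p1, p0 ⊢ ((p0 ∧ p1) ∨ p1)
    [∧I] p1, p0 ⊢ (p0 ∧ p1)
      [Ax] p0 ⊢ p0
      [Ax] p1 ⊢ p1

Result: YES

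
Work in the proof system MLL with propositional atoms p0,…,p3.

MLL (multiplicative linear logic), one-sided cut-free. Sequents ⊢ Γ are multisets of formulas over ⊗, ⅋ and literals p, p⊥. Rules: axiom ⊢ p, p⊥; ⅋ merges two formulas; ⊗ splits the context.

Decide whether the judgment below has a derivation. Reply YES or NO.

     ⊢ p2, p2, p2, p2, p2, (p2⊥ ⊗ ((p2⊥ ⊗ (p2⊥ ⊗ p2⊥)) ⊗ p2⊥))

Derivation (root first):
[⊗]  ⊢ p2, p2, p2, p2, p2, (p2⊥ ⊗ ((p2⊥ ⊗ (p2⊥ ⊗ p2⊥)) ⊗ p2⊥))
  [Ax]  ⊢ p2, p2⊥
  [⊗]  ⊢ p2, p2, p2, p2, ((p2⊥ ⊗ (p2⊥ ⊗ p2⊥)) ⊗ p2⊥)
    [⊗]  ⊢ p2, p2, p2, (p2⊥ ⊗ (p2⊥ ⊗ p2⊥))
      [Ax]  ⊢ p2, p2⊥
      [⊗]  ⊢ p2, p2, (p2⊥ ⊗ p2⊥)
        [Ax]  ⊢ p2, p2⊥
        [Ax]  ⊢ p2, p2⊥
    [Ax]  ⊢ p2, p2⊥

Result: YES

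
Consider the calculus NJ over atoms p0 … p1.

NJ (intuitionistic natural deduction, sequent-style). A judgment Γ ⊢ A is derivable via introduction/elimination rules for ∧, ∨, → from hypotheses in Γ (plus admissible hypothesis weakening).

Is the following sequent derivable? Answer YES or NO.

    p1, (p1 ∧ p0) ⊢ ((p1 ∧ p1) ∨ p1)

Proof tree:
[∨I₁] p1, (p1 ∧ p0) ⊢ ((p1 ∧ p1) ∨ p1)
  [∧I] p1, (p1 ∧ p0) ⊢ (p1 ∧ p1)
    [Wk] p1, (p1 ∧ p0) ⊢ p1
      [Ax] p1 ⊢ p1
    [Ax] p1 ⊢ p1

Result: YES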